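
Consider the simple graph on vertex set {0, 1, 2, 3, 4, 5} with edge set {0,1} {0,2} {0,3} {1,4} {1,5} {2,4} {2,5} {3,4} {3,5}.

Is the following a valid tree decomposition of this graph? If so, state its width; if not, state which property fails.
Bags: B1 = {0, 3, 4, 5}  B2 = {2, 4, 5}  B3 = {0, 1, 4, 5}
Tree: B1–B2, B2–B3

No — edge (0,2) lies in no bag.

A tree decomposition must satisfy three properties: every vertex lies in some bag; for every edge, both endpoints lie together in some bag; and for every vertex, the bags containing it form a connected subtree. Here edge (0,2) lies in no bag, so the decomposition is invalid.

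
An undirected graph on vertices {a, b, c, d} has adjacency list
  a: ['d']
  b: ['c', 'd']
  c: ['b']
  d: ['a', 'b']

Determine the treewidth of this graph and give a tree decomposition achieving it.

The largest bag has 2 vertices, giving width 1; this decomposition certifies tw(G) ≤ 1. Any graph with an edge has treewidth ≥ 1, and G has the edge c–b. Hence tw(G) = 1 exactly.

Treewidth 1.
Bags: B1 = {b, c}  B2 = {b, d}  B3 = {a, d}
Tree: B1–B2, B2–B3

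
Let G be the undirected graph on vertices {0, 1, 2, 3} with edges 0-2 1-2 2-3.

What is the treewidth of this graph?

1

A width-1 tree decomposition is:
Bags: B1 = {2, 3}  B2 = {1, 2}  B3 = {0, 2}
Tree: B1–B2, B1–B3
The largest bag has 2 vertices, giving width 1; this decomposition certifies tw(G) ≤ 1. G has an edge, so its treewidth is at least 1. The upper and lower bounds meet at 1, so that is the treewidth.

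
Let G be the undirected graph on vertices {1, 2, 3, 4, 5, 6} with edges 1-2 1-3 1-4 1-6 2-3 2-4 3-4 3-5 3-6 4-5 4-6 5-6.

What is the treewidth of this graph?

3

A width-3 tree decomposition is:
Bags: B1 = {1, 2, 3, 4}  B2 = {1, 3, 4, 6}  B3 = {3, 4, 5, 6}
Tree: B1–B2, B2–B3
The largest bag has 4 vertices, giving width 3; this decomposition certifies tw(G) ≤ 3. For the lower bound, the 4 vertices {1, 2, 3, 4} are pairwise adjacent, and any tree decomposition puts a clique entirely inside one bag — forcing width ≥ 3. Combining the bounds, tw(G) = 3.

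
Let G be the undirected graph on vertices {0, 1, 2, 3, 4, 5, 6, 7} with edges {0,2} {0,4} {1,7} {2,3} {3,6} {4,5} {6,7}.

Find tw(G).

A width-1 tree decomposition is:
Bags: B1 = {1, 7}  B2 = {6, 7}  B3 = {3, 6}  B4 = {2, 3}  B5 = {0, 2}  B6 = {0, 4}  B7 = {4, 5}
Tree: B1–B2, B2–B3, B3–B4, B4–B5, B5–B6, B6–B7
The largest bag has 2 vertices, giving width 1; this decomposition certifies tw(G) ≤ 1. Any graph with an edge has treewidth ≥ 1, and G has the edge 1–7. The upper and lower bounds meet at 1, so that is the treewidth.

1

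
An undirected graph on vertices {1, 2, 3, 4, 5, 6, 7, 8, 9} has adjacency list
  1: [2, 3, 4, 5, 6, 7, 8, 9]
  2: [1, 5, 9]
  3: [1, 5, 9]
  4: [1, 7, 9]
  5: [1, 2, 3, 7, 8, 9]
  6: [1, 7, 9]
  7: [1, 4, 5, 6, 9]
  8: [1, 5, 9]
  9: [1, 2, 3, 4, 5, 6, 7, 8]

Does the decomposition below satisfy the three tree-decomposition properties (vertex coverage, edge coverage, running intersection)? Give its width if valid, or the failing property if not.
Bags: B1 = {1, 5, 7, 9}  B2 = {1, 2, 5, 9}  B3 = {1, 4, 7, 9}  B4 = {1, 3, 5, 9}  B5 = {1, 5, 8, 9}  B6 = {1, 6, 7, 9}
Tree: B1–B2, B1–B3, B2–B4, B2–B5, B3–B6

Yes; width 3.

Checking the three conditions: (i) the bags cover all of {1, 2, 3, 4, 5, 6, 7, 8, 9}; (ii) for each edge, some bag contains both endpoints; (iii) the bags containing any fixed vertex form a subtree. All hold, so the decomposition is valid with width 4 − 1 = 3.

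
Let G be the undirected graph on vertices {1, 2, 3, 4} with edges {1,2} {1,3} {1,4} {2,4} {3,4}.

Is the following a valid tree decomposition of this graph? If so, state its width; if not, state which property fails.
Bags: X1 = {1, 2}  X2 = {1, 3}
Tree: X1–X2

No — vertex 4 appears in no bag.

A tree decomposition must satisfy three properties: every vertex lies in some bag; for every edge, both endpoints lie together in some bag; and for every vertex, the bags containing it form a connected subtree. Here vertex 4 appears in no bag, so the decomposition is invalid.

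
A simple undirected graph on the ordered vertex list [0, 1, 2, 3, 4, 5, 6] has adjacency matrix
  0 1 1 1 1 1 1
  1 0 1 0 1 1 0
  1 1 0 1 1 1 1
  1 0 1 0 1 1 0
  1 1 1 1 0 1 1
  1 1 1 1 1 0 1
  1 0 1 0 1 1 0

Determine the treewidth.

4

A width-4 tree decomposition is:
Bags: B1 = {0, 2, 4, 5, 6}  B2 = {0, 2, 3, 4, 5}  B3 = {0, 1, 2, 4, 5}
Tree: B1–B2, B2–B3
Each bag holds 5 vertices, so the decomposition has width 4, which upper-bounds the treewidth. For the lower bound, the 5 vertices {0, 1, 2, 4, 5} are pairwise adjacent, and any tree decomposition puts a clique entirely inside one bag — forcing width ≥ 4. The upper and lower bounds meet at 4, so that is the treewidth.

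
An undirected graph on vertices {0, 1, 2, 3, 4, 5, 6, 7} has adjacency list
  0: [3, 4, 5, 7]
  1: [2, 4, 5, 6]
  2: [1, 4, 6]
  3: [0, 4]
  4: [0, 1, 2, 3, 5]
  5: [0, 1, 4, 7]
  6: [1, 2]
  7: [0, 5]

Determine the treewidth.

2

A width-2 tree decomposition is:
Bags: B1 = {0, 4, 5}  B2 = {0, 5, 7}  B3 = {1, 4, 5}  B4 = {0, 3, 4}  B5 = {1, 2, 4}  B6 = {1, 2, 6}
Tree: B1–B2, B1–B3, B1–B4, B3–B5, B5–B6
The largest bag has 3 vertices, giving width 2; this decomposition certifies tw(G) ≤ 2. For the lower bound, the 3 vertices {0, 3, 4} are pairwise adjacent, and any tree decomposition puts a clique entirely inside one bag — forcing width ≥ 2. Therefore the treewidth is 2.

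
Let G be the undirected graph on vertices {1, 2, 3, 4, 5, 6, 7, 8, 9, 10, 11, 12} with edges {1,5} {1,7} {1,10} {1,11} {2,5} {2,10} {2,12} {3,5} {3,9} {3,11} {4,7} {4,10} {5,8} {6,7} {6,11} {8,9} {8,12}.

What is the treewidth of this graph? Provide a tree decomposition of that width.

Each bag holds 4 vertices, so the decomposition has width 3, which upper-bounds the treewidth. For the lower bound: the 4 vertex sets {4,6,7}, {11}, {1}, {2,3,5,10} are disjoint, each induces a connected subgraph, and every pair is joined by at least one edge of G. Contracting each set to a single vertex therefore yields K_{4} as a minor, and since treewidth is minor-monotone, tw(G) ≥ tw(K_{4}) = 3. Combining the bounds, tw(G) = 3.

Treewidth 3.
One such decomposition:
Bags: B1 = {4, 6, 7, 11}  B2 = {1, 4, 7, 11}  B3 = {1, 4, 10, 11}  B4 = {1, 3, 10, 11}  B5 = {1, 3, 5, 10}  B6 = {2, 3, 5, 10}  B7 = {2, 3, 5, 9}  B8 = {2, 5, 8, 9}  B9 = {2, 8, 9, 12}
Tree: B1–B2, B2–B3, B3–B4, B4–B5, B5–B6, B6–B7, B7–B8, B8–B9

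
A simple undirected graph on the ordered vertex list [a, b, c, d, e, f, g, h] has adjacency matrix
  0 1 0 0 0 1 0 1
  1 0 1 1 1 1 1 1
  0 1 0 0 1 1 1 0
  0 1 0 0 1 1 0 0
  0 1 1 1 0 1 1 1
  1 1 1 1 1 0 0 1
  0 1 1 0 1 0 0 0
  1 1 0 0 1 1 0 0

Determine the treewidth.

3

A width-3 tree decomposition is:
Bags: B1 = {b, e, f, h}  B2 = {b, c, e, f}  B3 = {b, c, e, g}  B4 = {a, b, f, h}  B5 = {b, d, e, f}
Tree: B1–B2, B2–B3, B1–B4, B2–B5
Every bag has size at most 4, so the width is 4 − 1 = 3 and tw(G) ≤ 3. Conversely, {b, c, e, g} is a clique of size 4, and the vertices of any clique must share a bag in every tree decomposition; so some bag has ≥ 4 vertices and tw(G) ≥ 3. Hence tw(G) = 3 exactly.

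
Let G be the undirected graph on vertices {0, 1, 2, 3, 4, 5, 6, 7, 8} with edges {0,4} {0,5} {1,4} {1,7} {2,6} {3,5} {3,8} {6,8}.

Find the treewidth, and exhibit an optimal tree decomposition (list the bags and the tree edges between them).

Treewidth 1.
One such decomposition:
Bags: B1 = {2, 6}  B2 = {6, 8}  B3 = {3, 8}  B4 = {3, 5}  B5 = {0, 5}  B6 = {0, 4}  B7 = {1, 4}  B8 = {1, 7}
Tree: B1–B2, B2–B3, B3–B4, B4–B5, B5–B6, B6–B7, B7–B8

The largest bag has 2 vertices, giving width 1; this decomposition certifies tw(G) ≤ 1. Since G has at least one edge (e.g. 2–6), it is not an edgeless graph, so tw(G) ≥ 1. Combining the bounds, tw(G) = 1.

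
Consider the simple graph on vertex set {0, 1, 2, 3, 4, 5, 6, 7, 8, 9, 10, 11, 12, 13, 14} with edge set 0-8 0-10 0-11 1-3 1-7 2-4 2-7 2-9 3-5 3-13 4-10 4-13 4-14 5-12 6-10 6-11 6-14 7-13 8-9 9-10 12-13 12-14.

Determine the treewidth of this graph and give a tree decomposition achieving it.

Each bag holds 4 vertices, so the decomposition has width 3, which upper-bounds the treewidth. For the lower bound: the 4 vertex sets {0,8,11}, {6}, {10}, {2,4,9,14} are disjoint, each induces a connected subgraph, and every pair is joined by at least one edge of G. Contracting each set to a single vertex therefore yields K_{4} as a minor, and since treewidth is minor-monotone, tw(G) ≥ tw(K_{4}) = 3. Hence tw(G) = 3 exactly.

Treewidth 3.
One such decomposition:
Bags: B1 = {0, 6, 8, 11}  B2 = {0, 6, 8, 10}  B3 = {6, 8, 9, 10}  B4 = {6, 9, 10, 14}  B5 = {4, 9, 10, 14}  B6 = {2, 4, 9, 14}  B7 = {2, 4, 12, 14}  B8 = {2, 4, 12, 13}  B9 = {2, 7, 12, 13}  B10 = {5, 7, 12, 13}  B11 = {3, 5, 7, 13}  B12 = {1, 3, 5, 7}
Tree: B1–B2, B2–B3, B3–B4, B4–B5, B5–B6, B6–B7, B7–B8, B8–B9, B9–B10, B10–B11, B11–B12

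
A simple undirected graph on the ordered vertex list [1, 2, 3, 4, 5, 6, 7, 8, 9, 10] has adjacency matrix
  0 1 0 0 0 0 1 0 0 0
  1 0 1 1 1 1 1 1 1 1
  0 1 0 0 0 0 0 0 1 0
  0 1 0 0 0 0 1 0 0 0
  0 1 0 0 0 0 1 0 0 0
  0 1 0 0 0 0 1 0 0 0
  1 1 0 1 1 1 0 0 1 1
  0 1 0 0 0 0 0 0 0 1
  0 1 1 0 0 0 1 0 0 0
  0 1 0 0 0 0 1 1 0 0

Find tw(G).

2

A width-2 tree decomposition is:
Bags: B1 = {2, 7, 9}  B2 = {2, 5, 7}  B3 = {2, 6, 7}  B4 = {2, 4, 7}  B5 = {2, 7, 10}  B6 = {1, 2, 7}  B7 = {2, 3, 9}  B8 = {2, 8, 10}
Tree: B1–B2, B2–B3, B3–B4, B4–B5, B2–B6, B1–B7, B5–B8
Each bag holds 3 vertices, so the decomposition has width 2, which upper-bounds the treewidth. For the lower bound, the 3 vertices {2, 8, 10} are pairwise adjacent, and any tree decomposition puts a clique entirely inside one bag — forcing width ≥ 2. Combining the bounds, tw(G) = 2.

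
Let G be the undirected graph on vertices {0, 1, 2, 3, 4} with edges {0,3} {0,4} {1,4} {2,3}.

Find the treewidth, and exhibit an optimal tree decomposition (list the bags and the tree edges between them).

Treewidth 1.
One such decomposition:
Bags: B1 = {1, 4}  B2 = {0, 4}  B3 = {0, 3}  B4 = {2, 3}
Tree: B1–B2, B2–B3, B3–B4

The largest bag has 2 vertices, giving width 1; this decomposition certifies tw(G) ≤ 1. Any graph with an edge has treewidth ≥ 1, and G has the edge 1–4. Combining the bounds, tw(G) = 1.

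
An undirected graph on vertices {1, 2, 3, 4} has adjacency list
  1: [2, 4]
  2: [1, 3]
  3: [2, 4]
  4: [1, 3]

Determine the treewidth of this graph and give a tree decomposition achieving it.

Treewidth 2.
Bags: B1 = {1, 2, 3}  B2 = {1, 3, 4}
Tree: B1–B2

Every bag has size at most 3, so the width is 3 − 1 = 2 and tw(G) ≤ 2. Since 3–2–1–4–3 is a cycle in G, G is not acyclic. Forests are exactly the graphs of treewidth ≤ 1, so tw(G) ≥ 2. Combining the bounds, tw(G) = 2.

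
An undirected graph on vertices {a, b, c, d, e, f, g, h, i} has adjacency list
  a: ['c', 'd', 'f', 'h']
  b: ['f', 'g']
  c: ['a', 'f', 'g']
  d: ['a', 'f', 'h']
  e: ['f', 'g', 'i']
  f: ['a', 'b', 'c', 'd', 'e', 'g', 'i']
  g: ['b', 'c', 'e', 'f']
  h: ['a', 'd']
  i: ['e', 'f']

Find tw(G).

2

A width-2 tree decomposition is:
Bags: B1 = {a, c, f}  B2 = {c, f, g}  B3 = {a, d, f}  B4 = {e, f, g}  B5 = {b, f, g}  B6 = {e, f, i}  B7 = {a, d, h}
Tree: B1–B2, B1–B3, B2–B4, B4–B5, B4–B6, B3–B7
Every bag has size at most 3, so the width is 3 − 1 = 2 and tw(G) ≤ 2. For the lower bound, the 3 vertices {a, d, h} are pairwise adjacent, and any tree decomposition puts a clique entirely inside one bag — forcing width ≥ 2. Hence tw(G) = 2 exactly.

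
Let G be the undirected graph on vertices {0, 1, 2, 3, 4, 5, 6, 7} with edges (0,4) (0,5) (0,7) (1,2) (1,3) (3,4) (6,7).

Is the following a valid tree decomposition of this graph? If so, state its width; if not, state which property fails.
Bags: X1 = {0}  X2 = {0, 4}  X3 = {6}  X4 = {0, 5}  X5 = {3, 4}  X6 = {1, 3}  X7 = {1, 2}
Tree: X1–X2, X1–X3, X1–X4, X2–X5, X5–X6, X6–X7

A tree decomposition must satisfy three properties: every vertex lies in some bag; for every edge, both endpoints lie together in some bag; and for every vertex, the bags containing it form a connected subtree. Here vertex 7 appears in no bag, so the decomposition is invalid.

No — vertex 7 appears in no bag.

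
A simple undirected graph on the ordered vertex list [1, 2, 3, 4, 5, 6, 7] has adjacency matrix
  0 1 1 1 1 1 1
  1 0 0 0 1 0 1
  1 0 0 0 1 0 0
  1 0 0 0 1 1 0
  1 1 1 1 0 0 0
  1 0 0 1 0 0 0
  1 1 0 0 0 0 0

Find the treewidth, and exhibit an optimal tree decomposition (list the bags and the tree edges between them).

Every bag has size at most 3, so the width is 3 − 1 = 2 and tw(G) ≤ 2. Conversely, {1, 2, 5} is a clique of size 3, and the vertices of any clique must share a bag in every tree decomposition; so some bag has ≥ 3 vertices and tw(G) ≥ 2. Hence tw(G) = 2 exactly.

Treewidth 2.
One optimal decomposition is:
Bags: B1 = {1, 2, 7}  B2 = {1, 2, 5}  B3 = {1, 4, 5}  B4 = {1, 3, 5}  B5 = {1, 4, 6}
Tree: B1–B2, B2–B3, B2–B4, B3–B5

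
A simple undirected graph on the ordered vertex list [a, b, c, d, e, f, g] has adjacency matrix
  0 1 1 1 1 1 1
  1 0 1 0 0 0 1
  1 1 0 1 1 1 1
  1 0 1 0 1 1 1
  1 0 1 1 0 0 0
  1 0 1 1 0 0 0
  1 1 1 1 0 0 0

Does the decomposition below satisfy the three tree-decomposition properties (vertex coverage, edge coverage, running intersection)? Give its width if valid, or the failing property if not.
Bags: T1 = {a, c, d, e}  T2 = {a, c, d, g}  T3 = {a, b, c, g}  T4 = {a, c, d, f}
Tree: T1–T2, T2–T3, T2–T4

Yes; width 3.

Vertex coverage: the bags together contain {a, b, c, d, e, f, g}, the full vertex set. Edge coverage: each edge of G has both endpoints in at least one bag. Running intersection: for every vertex, the bags containing it form a connected subtree. All three properties hold, so this is a valid tree decomposition of width max|bag| − 1 = 3, and hence tw(G) ≤ 3.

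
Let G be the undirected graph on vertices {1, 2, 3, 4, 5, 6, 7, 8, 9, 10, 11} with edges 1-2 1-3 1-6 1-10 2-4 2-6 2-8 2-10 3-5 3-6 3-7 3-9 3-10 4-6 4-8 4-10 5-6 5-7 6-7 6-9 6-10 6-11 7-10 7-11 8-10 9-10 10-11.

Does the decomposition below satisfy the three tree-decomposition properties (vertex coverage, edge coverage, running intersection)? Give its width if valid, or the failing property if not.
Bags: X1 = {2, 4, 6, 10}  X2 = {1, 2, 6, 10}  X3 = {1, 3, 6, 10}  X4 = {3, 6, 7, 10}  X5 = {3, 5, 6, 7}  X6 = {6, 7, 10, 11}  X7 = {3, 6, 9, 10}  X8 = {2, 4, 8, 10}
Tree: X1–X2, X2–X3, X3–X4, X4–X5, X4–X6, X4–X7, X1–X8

Yes; width 3.

Every vertex of G appears in some bag (union = {1, 2, 3, 4, 5, 6, 7, 8, 9, 10, 11}); every edge is covered by a bag; and for each vertex v the set of bags containing v is connected in the bag tree. The decomposition is therefore valid. The largest bag has 4 vertices, so the width is 3.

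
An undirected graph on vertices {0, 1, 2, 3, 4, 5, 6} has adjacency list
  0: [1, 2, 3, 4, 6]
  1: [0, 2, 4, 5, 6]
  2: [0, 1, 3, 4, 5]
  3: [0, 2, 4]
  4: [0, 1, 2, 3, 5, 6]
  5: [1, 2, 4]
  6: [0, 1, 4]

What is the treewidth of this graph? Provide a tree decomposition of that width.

Every bag has size at most 4, so the width is 4 − 1 = 3 and tw(G) ≤ 3. Conversely, {0, 1, 2, 4} is a clique of size 4, and the vertices of any clique must share a bag in every tree decomposition; so some bag has ≥ 4 vertices and tw(G) ≥ 3. The upper and lower bounds meet at 3, so that is the treewidth.

Treewidth 3.
One such decomposition:
Bags: B1 = {1, 2, 4, 5}  B2 = {0, 1, 2, 4}  B3 = {0, 2, 3, 4}  B4 = {0, 1, 4, 6}
Tree: B1–B2, B2–B3, B2–B4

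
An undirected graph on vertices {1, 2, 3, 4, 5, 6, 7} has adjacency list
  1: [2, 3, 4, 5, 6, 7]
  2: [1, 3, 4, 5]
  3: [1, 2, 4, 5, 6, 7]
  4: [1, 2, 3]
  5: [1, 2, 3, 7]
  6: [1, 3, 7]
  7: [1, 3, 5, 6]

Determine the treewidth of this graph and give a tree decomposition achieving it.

Treewidth 3.
One optimal decomposition is:
Bags: B1 = {1, 3, 5, 7}  B2 = {1, 2, 3, 5}  B3 = {1, 3, 6, 7}  B4 = {1, 2, 3, 4}
Tree: B1–B2, B1–B3, B2–B4

Every bag has size at most 4, so the width is 4 − 1 = 3 and tw(G) ≤ 3. On the other hand G contains the 4-clique {1, 2, 3, 4}. A clique must lie in a single bag of any decomposition, so no decomposition can have width below 3. Combining the bounds, tw(G) = 3.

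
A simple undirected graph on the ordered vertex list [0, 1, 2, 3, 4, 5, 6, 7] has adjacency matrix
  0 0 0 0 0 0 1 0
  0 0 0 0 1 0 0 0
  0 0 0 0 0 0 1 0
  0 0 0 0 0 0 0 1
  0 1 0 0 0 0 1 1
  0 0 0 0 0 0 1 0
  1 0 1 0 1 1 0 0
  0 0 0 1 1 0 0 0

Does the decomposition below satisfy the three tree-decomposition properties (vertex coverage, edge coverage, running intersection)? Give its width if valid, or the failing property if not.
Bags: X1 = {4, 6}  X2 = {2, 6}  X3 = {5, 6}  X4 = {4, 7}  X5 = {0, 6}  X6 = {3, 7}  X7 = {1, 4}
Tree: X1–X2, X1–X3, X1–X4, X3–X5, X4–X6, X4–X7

Yes; width 1.

Checking the three conditions: (i) the bags cover all of {0, 1, 2, 3, 4, 5, 6, 7}; (ii) for each edge, some bag contains both endpoints; (iii) the bags containing any fixed vertex form a subtree. All hold, so the decomposition is valid with width 2 − 1 = 1.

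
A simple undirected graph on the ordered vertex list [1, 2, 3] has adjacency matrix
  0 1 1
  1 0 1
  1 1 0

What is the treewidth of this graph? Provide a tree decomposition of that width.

A single bag containing all 3 vertices is trivially a valid decomposition of width 2. For the lower bound, the 3 vertices {1, 2, 3} are pairwise adjacent, and any tree decomposition puts a clique entirely inside one bag — forcing width ≥ 2. Combining the bounds, tw(G) = 2.

Treewidth 2.
One optimal decomposition is:
Bags: B1 = {1, 2, 3}
Tree: (single bag)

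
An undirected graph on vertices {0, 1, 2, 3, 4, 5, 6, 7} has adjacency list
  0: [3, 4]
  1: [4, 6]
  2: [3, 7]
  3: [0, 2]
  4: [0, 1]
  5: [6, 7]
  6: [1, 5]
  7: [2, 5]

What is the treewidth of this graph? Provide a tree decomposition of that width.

Treewidth 2.
Bags: B1 = {1, 5, 6}  B2 = {1, 5, 7}  B3 = {1, 2, 7}  B4 = {1, 2, 3}  B5 = {0, 1, 3}  B6 = {0, 1, 4}
Tree: B1–B2, B2–B3, B3–B4, B4–B5, B5–B6

Each bag holds 3 vertices, so the decomposition has width 2, which upper-bounds the treewidth. The edges 1–6–5–7–2–3–0–4–1 form a cycle, so G is not a tree and its treewidth is at least 2. Therefore the treewidth is 2.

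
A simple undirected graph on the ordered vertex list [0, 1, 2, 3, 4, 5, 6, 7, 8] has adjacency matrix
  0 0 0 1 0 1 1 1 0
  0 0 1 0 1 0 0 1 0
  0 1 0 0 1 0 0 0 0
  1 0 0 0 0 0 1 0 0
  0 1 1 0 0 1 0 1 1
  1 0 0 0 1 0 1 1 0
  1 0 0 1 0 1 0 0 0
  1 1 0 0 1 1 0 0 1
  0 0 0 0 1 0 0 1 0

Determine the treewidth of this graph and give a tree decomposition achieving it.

Treewidth 2.
Bags: B1 = {4, 5, 7}  B2 = {4, 7, 8}  B3 = {1, 4, 7}  B4 = {1, 2, 4}  B5 = {0, 5, 7}  B6 = {0, 5, 6}  B7 = {0, 3, 6}
Tree: B1–B2, B2–B3, B3–B4, B1–B5, B5–B6, B6–B7

Each bag holds 3 vertices, so the decomposition has width 2, which upper-bounds the treewidth. For the lower bound, the 3 vertices {0, 3, 6} are pairwise adjacent, and any tree decomposition puts a clique entirely inside one bag — forcing width ≥ 2. Therefore the treewidth is 2.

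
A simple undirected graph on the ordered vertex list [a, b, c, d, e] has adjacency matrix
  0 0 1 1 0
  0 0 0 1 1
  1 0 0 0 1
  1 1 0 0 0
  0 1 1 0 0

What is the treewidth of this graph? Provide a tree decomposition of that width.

The largest bag has 3 vertices, giving width 2; this decomposition certifies tw(G) ≤ 2. The edges d–b–e–c–a–d form a cycle, so G is not a tree and its treewidth is at least 2. Hence tw(G) = 2 exactly.

Treewidth 2.
One such decomposition:
Bags: B1 = {b, d, e}  B2 = {c, d, e}  B3 = {a, c, d}
Tree: B1–B2, B2–B3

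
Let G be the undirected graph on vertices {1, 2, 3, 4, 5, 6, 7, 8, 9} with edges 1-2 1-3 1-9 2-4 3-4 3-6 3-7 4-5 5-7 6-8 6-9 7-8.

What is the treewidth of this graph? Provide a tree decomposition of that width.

Treewidth 3.
Bags: B1 = {1, 2, 6, 9}  B2 = {1, 2, 3, 6}  B3 = {2, 3, 4, 6}  B4 = {3, 4, 6, 8}  B5 = {3, 4, 7, 8}  B6 = {4, 5, 7, 8}
Tree: B1–B2, B2–B3, B3–B4, B4–B5, B5–B6

Each bag holds 4 vertices, so the decomposition has width 3, which upper-bounds the treewidth. For the lower bound: the 4 vertex sets {1,2,9}, {6}, {3}, {4,5,7,8} are disjoint, each induces a connected subgraph, and every pair is joined by at least one edge of G. Contracting each set to a single vertex therefore yields K_{4} as a minor, and since treewidth is minor-monotone, tw(G) ≥ tw(K_{4}) = 3. The upper and lower bounds meet at 3, so that is the treewidth.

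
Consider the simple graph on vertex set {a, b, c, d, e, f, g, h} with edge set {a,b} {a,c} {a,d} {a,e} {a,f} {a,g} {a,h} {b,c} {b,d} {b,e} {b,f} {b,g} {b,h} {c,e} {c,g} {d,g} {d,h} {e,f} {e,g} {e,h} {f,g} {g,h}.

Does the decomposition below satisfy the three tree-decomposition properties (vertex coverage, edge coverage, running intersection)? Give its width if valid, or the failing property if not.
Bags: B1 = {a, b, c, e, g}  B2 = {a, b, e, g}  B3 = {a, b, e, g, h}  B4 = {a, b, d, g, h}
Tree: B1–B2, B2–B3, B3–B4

A tree decomposition must satisfy three properties: every vertex lies in some bag; for every edge, both endpoints lie together in some bag; and for every vertex, the bags containing it form a connected subtree. Here vertex f appears in no bag, so the decomposition is invalid.

No — vertex f appears in no bag.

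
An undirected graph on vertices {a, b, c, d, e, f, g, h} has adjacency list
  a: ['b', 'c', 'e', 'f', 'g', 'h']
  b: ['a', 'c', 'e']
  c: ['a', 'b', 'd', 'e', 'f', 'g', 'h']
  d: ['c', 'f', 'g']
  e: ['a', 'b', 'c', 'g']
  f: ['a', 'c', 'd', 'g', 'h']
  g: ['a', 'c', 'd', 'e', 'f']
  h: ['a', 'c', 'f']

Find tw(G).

A width-3 tree decomposition is:
Bags: B1 = {a, c, e, g}  B2 = {a, c, f, g}  B3 = {a, b, c, e}  B4 = {c, d, f, g}  B5 = {a, c, f, h}
Tree: B1–B2, B1–B3, B2–B4, B2–B5
The largest bag has 4 vertices, giving width 3; this decomposition certifies tw(G) ≤ 3. For the lower bound, the 4 vertices {c, d, f, g} are pairwise adjacent, and any tree decomposition puts a clique entirely inside one bag — forcing width ≥ 3. The upper and lower bounds meet at 3, so that is the treewidth.

3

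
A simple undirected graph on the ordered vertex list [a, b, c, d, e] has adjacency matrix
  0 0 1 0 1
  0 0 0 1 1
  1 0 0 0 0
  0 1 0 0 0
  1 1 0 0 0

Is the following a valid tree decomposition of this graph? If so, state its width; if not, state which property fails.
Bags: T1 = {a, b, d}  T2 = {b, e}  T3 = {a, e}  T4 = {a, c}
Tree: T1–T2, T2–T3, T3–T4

A tree decomposition must satisfy three properties: every vertex lies in some bag; for every edge, both endpoints lie together in some bag; and for every vertex, the bags containing it form a connected subtree. Here bags containing vertex a are not connected in the tree, so the decomposition is invalid.

No — bags containing vertex a are not connected in the tree.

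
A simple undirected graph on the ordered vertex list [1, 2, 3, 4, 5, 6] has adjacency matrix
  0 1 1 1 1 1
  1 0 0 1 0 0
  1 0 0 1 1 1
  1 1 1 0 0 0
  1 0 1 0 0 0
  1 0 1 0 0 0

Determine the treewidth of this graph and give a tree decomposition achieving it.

Treewidth 2.
One optimal decomposition is:
Bags: B1 = {1, 3, 4}  B2 = {1, 2, 4}  B3 = {1, 3, 5}  B4 = {1, 3, 6}
Tree: B1–B2, B1–B3, B1–B4

The largest bag has 3 vertices, giving width 2; this decomposition certifies tw(G) ≤ 2. On the other hand G contains the 3-clique {1, 2, 4}. A clique must lie in a single bag of any decomposition, so no decomposition can have width below 2. Hence tw(G) = 2 exactly.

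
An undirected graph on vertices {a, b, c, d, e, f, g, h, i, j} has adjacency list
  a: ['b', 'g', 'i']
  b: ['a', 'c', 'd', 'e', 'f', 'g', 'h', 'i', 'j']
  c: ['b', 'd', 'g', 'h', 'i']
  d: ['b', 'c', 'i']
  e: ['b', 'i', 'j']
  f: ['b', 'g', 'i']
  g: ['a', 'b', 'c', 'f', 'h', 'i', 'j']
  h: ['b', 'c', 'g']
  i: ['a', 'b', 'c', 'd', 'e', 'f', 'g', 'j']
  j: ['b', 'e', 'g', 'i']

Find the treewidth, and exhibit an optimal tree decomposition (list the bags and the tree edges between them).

Every bag has size at most 4, so the width is 4 − 1 = 3 and tw(G) ≤ 3. For the lower bound, the 4 vertices {b, c, g, h} are pairwise adjacent, and any tree decomposition puts a clique entirely inside one bag — forcing width ≥ 3. Therefore the treewidth is 3.

Treewidth 3.
Bags: B1 = {b, g, i, j}  B2 = {b, c, g, i}  B3 = {b, c, g, h}  B4 = {a, b, g, i}  B5 = {b, f, g, i}  B6 = {b, c, d, i}  B7 = {b, e, i, j}
Tree: B1–B2, B2–B3, B2–B4, B1–B5, B2–B6, B1–B7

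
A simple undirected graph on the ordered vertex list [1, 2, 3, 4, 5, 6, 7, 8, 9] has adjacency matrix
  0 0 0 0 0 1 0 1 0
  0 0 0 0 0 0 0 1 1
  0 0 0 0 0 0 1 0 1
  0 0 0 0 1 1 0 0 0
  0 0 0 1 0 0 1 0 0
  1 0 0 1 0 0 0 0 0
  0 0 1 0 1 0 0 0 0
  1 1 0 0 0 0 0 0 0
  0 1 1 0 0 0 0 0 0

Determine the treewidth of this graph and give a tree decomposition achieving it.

Every bag has size at most 3, so the width is 3 − 1 = 2 and tw(G) ≤ 2. Since 7–3–9–2–8–1–6–4–5–7 is a cycle in G, G is not acyclic. Forests are exactly the graphs of treewidth ≤ 1, so tw(G) ≥ 2. Hence tw(G) = 2 exactly.

Treewidth 2.
One optimal decomposition is:
Bags: B1 = {3, 7, 9}  B2 = {2, 7, 9}  B3 = {2, 7, 8}  B4 = {1, 7, 8}  B5 = {1, 6, 7}  B6 = {4, 6, 7}  B7 = {4, 5, 7}
Tree: B1–B2, B2–B3, B3–B4, B4–B5, B5–B6, B6–B7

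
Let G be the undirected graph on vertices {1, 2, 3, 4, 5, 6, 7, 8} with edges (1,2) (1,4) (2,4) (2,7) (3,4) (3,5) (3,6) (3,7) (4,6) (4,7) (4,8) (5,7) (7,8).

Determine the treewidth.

2

A width-2 tree decomposition is:
Bags: B1 = {2, 4, 7}  B2 = {1, 2, 4}  B3 = {3, 4, 7}  B4 = {3, 5, 7}  B5 = {3, 4, 6}  B6 = {4, 7, 8}
Tree: B1–B2, B1–B3, B3–B4, B3–B5, B1–B6
Every bag has size at most 3, so the width is 3 − 1 = 2 and tw(G) ≤ 2. For the lower bound, the 3 vertices {1, 2, 4} are pairwise adjacent, and any tree decomposition puts a clique entirely inside one bag — forcing width ≥ 2. Therefore the treewidth is 2.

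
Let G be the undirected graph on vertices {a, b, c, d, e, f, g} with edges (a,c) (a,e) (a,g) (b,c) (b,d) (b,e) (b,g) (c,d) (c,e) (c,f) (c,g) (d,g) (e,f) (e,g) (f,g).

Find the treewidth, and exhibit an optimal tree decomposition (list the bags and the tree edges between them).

Each bag holds 4 vertices, so the decomposition has width 3, which upper-bounds the treewidth. Conversely, {b, c, d, g} is a clique of size 4, and the vertices of any clique must share a bag in every tree decomposition; so some bag has ≥ 4 vertices and tw(G) ≥ 3. Combining the bounds, tw(G) = 3.

Treewidth 3.
One such decomposition:
Bags: B1 = {c, e, f, g}  B2 = {b, c, e, g}  B3 = {a, c, e, g}  B4 = {b, c, d, g}
Tree: B1–B2, B2–B3, B2–B4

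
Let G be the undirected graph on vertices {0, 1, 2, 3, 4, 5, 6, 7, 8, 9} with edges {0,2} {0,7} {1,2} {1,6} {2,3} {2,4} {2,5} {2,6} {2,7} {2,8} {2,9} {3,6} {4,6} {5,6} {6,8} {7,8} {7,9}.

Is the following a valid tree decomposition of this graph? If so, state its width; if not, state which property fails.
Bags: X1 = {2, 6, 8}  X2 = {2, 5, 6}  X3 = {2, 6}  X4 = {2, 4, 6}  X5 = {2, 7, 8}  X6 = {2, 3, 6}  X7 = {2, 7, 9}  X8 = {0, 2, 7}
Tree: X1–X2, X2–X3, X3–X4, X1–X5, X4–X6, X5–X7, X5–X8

No — vertex 1 appears in no bag.

A tree decomposition must satisfy three properties: every vertex lies in some bag; for every edge, both endpoints lie together in some bag; and for every vertex, the bags containing it form a connected subtree. Here vertex 1 appears in no bag, so the decomposition is invalid.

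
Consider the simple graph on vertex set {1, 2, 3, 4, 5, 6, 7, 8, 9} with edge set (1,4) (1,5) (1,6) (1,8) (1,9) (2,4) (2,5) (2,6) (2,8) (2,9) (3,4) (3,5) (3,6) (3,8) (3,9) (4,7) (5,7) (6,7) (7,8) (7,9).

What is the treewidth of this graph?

4

A width-4 tree decomposition is:
Bags: B1 = {1, 2, 3, 6, 7}  B2 = {1, 2, 3, 7, 8}  B3 = {1, 2, 3, 4, 7}  B4 = {1, 2, 3, 7, 9}  B5 = {1, 2, 3, 5, 7}
Tree: B1–B2, B2–B3, B3–B4, B4–B5
Every bag has size at most 5, so the width is 5 − 1 = 4 and tw(G) ≤ 4. For the lower bound: the 5 vertex sets {3,6}, {7,8}, {1,4}, {2}, {9} are disjoint, each induces a connected subgraph, and every pair is joined by at least one edge of G. Contracting each set to a single vertex therefore yields K_{5} as a minor, and since treewidth is minor-monotone, tw(G) ≥ tw(K_{5}) = 4. Combining the bounds, tw(G) = 4.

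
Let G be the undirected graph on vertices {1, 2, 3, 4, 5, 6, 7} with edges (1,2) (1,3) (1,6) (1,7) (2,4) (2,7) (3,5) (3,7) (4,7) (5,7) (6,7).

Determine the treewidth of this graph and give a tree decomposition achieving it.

Each bag holds 3 vertices, so the decomposition has width 2, which upper-bounds the treewidth. Conversely, {1, 2, 7} is a clique of size 3, and the vertices of any clique must share a bag in every tree decomposition; so some bag has ≥ 3 vertices and tw(G) ≥ 2. The upper and lower bounds meet at 2, so that is the treewidth.

Treewidth 2.
One such decomposition:
Bags: B1 = {3, 5, 7}  B2 = {1, 3, 7}  B3 = {1, 6, 7}  B4 = {1, 2, 7}  B5 = {2, 4, 7}
Tree: B1–B2, B2–B3, B3–B4, B4–B5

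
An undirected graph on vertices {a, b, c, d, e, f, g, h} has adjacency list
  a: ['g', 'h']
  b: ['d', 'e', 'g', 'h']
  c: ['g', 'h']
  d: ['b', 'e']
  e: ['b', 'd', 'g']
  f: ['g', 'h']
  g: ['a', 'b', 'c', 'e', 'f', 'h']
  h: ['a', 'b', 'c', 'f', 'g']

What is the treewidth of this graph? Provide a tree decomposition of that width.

Treewidth 2.
One such decomposition:
Bags: B1 = {b, g, h}  B2 = {b, e, g}  B3 = {f, g, h}  B4 = {b, d, e}  B5 = {c, g, h}  B6 = {a, g, h}
Tree: B1–B2, B1–B3, B2–B4, B3–B5, B3–B6

Each bag holds 3 vertices, so the decomposition has width 2, which upper-bounds the treewidth. Conversely, {b, d, e} is a clique of size 3, and the vertices of any clique must share a bag in every tree decomposition; so some bag has ≥ 3 vertices and tw(G) ≥ 2. Therefore the treewidth is 2.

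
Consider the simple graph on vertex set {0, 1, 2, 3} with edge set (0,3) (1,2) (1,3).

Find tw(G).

1

A width-1 tree decomposition is:
Bags: B1 = {1, 2}  B2 = {1, 3}  B3 = {0, 3}
Tree: B1–B2, B2–B3
The largest bag has 2 vertices, giving width 1; this decomposition certifies tw(G) ≤ 1. Any graph with an edge has treewidth ≥ 1, and G has the edge 2–1. Hence tw(G) = 1 exactly.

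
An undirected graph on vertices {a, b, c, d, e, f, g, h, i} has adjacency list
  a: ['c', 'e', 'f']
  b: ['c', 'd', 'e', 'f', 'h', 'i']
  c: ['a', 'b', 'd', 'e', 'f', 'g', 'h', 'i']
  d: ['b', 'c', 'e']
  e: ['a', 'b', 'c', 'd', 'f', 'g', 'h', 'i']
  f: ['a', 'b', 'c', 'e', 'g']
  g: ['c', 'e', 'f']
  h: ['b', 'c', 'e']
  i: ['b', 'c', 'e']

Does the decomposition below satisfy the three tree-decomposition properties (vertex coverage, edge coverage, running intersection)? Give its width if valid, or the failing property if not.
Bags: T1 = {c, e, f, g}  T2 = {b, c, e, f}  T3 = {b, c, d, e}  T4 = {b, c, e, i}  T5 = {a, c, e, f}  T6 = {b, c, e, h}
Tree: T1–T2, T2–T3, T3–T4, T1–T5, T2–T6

Yes; width 3.

Every vertex of G appears in some bag (union = {a, b, c, d, e, f, g, h, i}); every edge is covered by a bag; and for each vertex v the set of bags containing v is connected in the bag tree. The decomposition is therefore valid. The largest bag has 4 vertices, so the width is 3.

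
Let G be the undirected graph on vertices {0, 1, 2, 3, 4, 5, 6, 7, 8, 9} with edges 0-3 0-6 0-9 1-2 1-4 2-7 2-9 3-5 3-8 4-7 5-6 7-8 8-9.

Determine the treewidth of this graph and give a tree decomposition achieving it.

Treewidth 2.
One optimal decomposition is:
Bags: B1 = {0, 5, 6}  B2 = {0, 3, 5}  B3 = {0, 3, 9}  B4 = {3, 8, 9}  B5 = {2, 8, 9}  B6 = {2, 7, 8}  B7 = {1, 2, 7}  B8 = {1, 4, 7}
Tree: B1–B2, B2–B3, B3–B4, B4–B5, B5–B6, B6–B7, B7–B8

The largest bag has 3 vertices, giving width 2; this decomposition certifies tw(G) ≤ 2. The edges 6–5–3–0–6 form a cycle, so G is not a tree and its treewidth is at least 2. Therefore the treewidth is 2.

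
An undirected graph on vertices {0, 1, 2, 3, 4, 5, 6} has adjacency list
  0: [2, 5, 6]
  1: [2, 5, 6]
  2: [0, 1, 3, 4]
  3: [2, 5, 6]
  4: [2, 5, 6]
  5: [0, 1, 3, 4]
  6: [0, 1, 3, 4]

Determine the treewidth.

A width-3 tree decomposition is:
Bags: B1 = {2, 4, 5, 6}  B2 = {2, 3, 5, 6}  B3 = {0, 2, 5, 6}  B4 = {1, 2, 5, 6}
Tree: B1–B2, B2–B3, B3–B4
Every bag has size at most 4, so the width is 4 − 1 = 3 and tw(G) ≤ 3. For the lower bound: the 4 vertex sets {4,6}, {3,5}, {2}, {0} are disjoint, each induces a connected subgraph, and every pair is joined by at least one edge of G. Contracting each set to a single vertex therefore yields K_{4} as a minor, and since treewidth is minor-monotone, tw(G) ≥ tw(K_{4}) = 3. Therefore the treewidth is 3.

3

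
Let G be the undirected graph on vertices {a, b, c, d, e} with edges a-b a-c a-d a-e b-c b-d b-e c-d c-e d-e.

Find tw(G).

4

A width-4 tree decomposition is:
Bags: B1 = {a, b, c, d, e}
Tree: (single bag)
A single bag containing all 5 vertices is trivially a valid decomposition of width 4. For the lower bound, the 5 vertices {a, b, c, d, e} are pairwise adjacent, and any tree decomposition puts a clique entirely inside one bag — forcing width ≥ 4. Combining the bounds, tw(G) = 4.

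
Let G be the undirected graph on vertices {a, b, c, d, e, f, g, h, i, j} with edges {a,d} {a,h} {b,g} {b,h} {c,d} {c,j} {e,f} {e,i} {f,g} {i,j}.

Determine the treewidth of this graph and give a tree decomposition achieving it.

Treewidth 2.
One optimal decomposition is:
Bags: B1 = {a, d, h}  B2 = {b, d, h}  B3 = {b, d, g}  B4 = {d, f, g}  B5 = {d, e, f}  B6 = {d, e, i}  B7 = {d, i, j}  B8 = {c, d, j}
Tree: B1–B2, B2–B3, B3–B4, B4–B5, B5–B6, B6–B7, B7–B8

Each bag holds 3 vertices, so the decomposition has width 2, which upper-bounds the treewidth. Since d–a–h–b–g–f–e–i–j–c–d is a cycle in G, G is not acyclic. Forests are exactly the graphs of treewidth ≤ 1, so tw(G) ≥ 2. Combining the bounds, tw(G) = 2.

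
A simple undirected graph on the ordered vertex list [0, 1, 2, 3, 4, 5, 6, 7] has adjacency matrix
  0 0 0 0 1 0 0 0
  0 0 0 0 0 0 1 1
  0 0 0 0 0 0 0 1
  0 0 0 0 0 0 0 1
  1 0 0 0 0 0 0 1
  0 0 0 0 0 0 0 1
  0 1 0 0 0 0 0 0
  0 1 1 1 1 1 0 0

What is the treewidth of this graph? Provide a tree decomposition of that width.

The largest bag has 2 vertices, giving width 1; this decomposition certifies tw(G) ≤ 1. Since G has at least one edge (e.g. 7–2), it is not an edgeless graph, so tw(G) ≥ 1. Hence tw(G) = 1 exactly.

Treewidth 1.
Bags: B1 = {2, 7}  B2 = {4, 7}  B3 = {1, 7}  B4 = {5, 7}  B5 = {1, 6}  B6 = {3, 7}  B7 = {0, 4}
Tree: B1–B2, B2–B3, B1–B4, B3–B5, B4–B6, B2–B7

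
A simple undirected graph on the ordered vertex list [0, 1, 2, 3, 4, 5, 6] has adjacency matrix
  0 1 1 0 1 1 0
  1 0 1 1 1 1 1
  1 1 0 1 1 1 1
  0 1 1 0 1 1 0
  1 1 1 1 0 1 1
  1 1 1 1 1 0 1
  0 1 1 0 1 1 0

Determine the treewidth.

A width-4 tree decomposition is:
Bags: B1 = {1, 2, 4, 5, 6}  B2 = {1, 2, 3, 4, 5}  B3 = {0, 1, 2, 4, 5}
Tree: B1–B2, B1–B3
Every bag has size at most 5, so the width is 5 − 1 = 4 and tw(G) ≤ 4. On the other hand G contains the 5-clique {0, 1, 2, 4, 5}. A clique must lie in a single bag of any decomposition, so no decomposition can have width below 4. Combining the bounds, tw(G) = 4.

4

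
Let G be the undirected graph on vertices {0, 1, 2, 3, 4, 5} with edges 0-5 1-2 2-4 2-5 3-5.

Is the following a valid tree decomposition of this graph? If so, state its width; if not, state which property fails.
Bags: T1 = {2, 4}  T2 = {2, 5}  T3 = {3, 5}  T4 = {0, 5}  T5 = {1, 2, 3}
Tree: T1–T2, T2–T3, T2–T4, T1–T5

No — bags containing vertex 3 are not connected in the tree.

A tree decomposition must satisfy three properties: every vertex lies in some bag; for every edge, both endpoints lie together in some bag; and for every vertex, the bags containing it form a connected subtree. Here bags containing vertex 3 are not connected in the tree, so the decomposition is invalid.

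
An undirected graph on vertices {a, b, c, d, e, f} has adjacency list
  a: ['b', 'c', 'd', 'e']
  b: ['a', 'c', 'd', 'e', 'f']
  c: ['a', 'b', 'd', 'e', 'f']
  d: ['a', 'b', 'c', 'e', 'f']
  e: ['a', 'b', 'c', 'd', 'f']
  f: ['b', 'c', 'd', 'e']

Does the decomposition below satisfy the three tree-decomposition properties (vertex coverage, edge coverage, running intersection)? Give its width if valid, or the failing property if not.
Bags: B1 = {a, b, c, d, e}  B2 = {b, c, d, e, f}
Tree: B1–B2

Vertex coverage: the bags together contain {a, b, c, d, e, f}, the full vertex set. Edge coverage: each edge of G has both endpoints in at least one bag. Running intersection: for every vertex, the bags containing it form a connected subtree. All three properties hold, so this is a valid tree decomposition of width max|bag| − 1 = 4, and hence tw(G) ≤ 4.

Yes; width 4.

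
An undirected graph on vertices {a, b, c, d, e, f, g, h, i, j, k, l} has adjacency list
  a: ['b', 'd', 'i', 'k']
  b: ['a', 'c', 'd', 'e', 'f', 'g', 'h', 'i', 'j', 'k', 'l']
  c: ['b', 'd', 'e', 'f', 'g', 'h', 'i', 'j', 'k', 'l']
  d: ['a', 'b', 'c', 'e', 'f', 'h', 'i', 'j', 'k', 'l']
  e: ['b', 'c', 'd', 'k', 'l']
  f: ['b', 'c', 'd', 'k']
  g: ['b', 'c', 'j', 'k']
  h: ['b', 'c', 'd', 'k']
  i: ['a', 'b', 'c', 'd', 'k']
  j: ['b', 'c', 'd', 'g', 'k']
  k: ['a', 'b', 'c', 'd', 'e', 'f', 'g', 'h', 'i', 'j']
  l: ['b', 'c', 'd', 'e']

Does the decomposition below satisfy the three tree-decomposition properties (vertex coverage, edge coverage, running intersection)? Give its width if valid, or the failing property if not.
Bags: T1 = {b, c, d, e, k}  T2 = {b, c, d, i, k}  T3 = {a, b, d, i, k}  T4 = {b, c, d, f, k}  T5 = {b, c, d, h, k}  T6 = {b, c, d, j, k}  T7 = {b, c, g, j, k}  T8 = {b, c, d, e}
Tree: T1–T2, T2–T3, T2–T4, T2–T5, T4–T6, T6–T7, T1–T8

No — vertex l appears in no bag.

A tree decomposition must satisfy three properties: every vertex lies in some bag; for every edge, both endpoints lie together in some bag; and for every vertex, the bags containing it form a connected subtree. Here vertex l appears in no bag, so the decomposition is invalid.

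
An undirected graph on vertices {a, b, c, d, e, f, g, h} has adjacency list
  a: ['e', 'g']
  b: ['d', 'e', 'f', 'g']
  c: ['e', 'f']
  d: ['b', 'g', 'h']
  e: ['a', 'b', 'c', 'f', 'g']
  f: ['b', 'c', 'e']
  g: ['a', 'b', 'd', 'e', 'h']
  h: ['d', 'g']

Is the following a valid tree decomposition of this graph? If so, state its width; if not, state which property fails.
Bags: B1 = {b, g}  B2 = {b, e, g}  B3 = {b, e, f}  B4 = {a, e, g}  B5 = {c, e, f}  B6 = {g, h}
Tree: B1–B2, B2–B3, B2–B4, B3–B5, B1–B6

A tree decomposition must satisfy three properties: every vertex lies in some bag; for every edge, both endpoints lie together in some bag; and for every vertex, the bags containing it form a connected subtree. Here vertex d appears in no bag, so the decomposition is invalid.

No — vertex d appears in no bag.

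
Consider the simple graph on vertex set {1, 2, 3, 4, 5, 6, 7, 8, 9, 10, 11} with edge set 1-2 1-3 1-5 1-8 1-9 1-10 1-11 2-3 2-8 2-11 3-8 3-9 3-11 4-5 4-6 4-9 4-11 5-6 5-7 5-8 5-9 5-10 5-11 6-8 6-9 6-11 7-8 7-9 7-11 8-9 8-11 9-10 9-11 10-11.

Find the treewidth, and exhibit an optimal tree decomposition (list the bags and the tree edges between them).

Each bag holds 5 vertices, so the decomposition has width 4, which upper-bounds the treewidth. Conversely, {1, 3, 8, 9, 11} is a clique of size 5, and the vertices of any clique must share a bag in every tree decomposition; so some bag has ≥ 5 vertices and tw(G) ≥ 4. The upper and lower bounds meet at 4, so that is the treewidth.

Treewidth 4.
One such decomposition:
Bags: B1 = {5, 7, 8, 9, 11}  B2 = {1, 5, 8, 9, 11}  B3 = {5, 6, 8, 9, 11}  B4 = {1, 3, 8, 9, 11}  B5 = {1, 5, 9, 10, 11}  B6 = {4, 5, 6, 9, 11}  B7 = {1, 2, 3, 8, 11}
Tree: B1–B2, B1–B3, B2–B4, B2–B5, B3–B6, B4–B7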